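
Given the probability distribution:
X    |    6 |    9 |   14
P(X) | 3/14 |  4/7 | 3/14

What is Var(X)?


E[X] = 66/7
E[X²] = 96
Var(X) = E[X²] - (E[X])² = 96 - 4356/49 = 348/49

Var(X) = 348/49 ≈ 7.1020


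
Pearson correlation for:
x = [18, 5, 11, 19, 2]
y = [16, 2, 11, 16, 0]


n=5, Σx=55, Σy=45, Σxy=723, Σx²=835, Σy²=637
r = (5×723 - 55×45)/√((5×835 - 55²)(5×637 - 45²))
= 1140/√(1150×1160) = 1140/√1334000 ≈ 1140/1154.9892 ≈ 0.9870

r ≈ 0.9870


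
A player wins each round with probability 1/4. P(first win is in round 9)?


Geometric: P(X=9) = (1-p)^(k-1)×p = (3/4)^8×1/4 = 6561/262144

P(X=9) = 6561/262144 ≈ 2.50%


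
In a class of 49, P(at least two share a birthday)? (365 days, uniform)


P(all different) = Π(365-i)/365 for i=0..48
= 0.034220
P(match) = 1 - 0.034220 = 0.965780

P ≈ 0.9658 ≈ 96.58%


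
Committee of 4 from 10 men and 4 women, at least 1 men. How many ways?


Count by #men:
  1M,3W: C(10,1)×C(4,3)=40
  2M,2W: C(10,2)×C(4,2)=270
  3M,1W: C(10,3)×C(4,1)=480
  4M,0W: C(10,4)×C(4,0)=210
Total = 1000

1000


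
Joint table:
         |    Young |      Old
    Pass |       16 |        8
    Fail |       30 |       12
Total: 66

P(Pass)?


P(Pass) = (16+8)/66 = 24/66 = 4/11

P(Pass) = 4/11 ≈ 36.36%


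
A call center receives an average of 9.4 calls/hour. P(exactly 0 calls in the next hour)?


Poisson(λ=9.4): P(X=0) = e^(-λ)×λ^k/k!
= e^(-9.4) × 9.4^0 / 0!
≈ 8.272406556e-05 × 1 / 1 ≈ 0.000083

P(X=0) ≈ 0.000083 ≈ 0.01%


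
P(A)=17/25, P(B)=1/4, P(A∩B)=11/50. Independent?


P(A)×P(B) = 17/100
P(A∩B) = 11/50
Not equal → NOT independent

No, not independent


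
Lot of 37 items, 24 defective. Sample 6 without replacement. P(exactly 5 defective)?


Hypergeometric: C(24,5)×C(13,1)/C(37,6)
= 42504×13/2324784 = 299/1258

P(X=5) = 299/1258 ≈ 23.77%


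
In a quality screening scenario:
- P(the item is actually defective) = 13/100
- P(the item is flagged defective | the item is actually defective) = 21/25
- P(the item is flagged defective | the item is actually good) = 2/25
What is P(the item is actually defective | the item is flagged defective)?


Using Bayes' theorem:
P(A|B) = P(B|A)·P(A) / P(B)

P(the item is flagged defective) = 21/25 × 13/100 + 2/25 × 87/100
= 273/2500 + 87/1250 = 447/2500

P(the item is actually defective|the item is flagged defective) = (273/2500) / (447/2500) = 91/149

P(the item is actually defective|the item is flagged defective) = 91/149 ≈ 61.07%


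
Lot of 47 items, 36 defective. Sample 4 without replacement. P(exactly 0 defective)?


Hypergeometric: C(36,0)×C(11,4)/C(47,4)
= 1×330/178365 = 2/1081

P(X=0) = 2/1081 ≈ 0.19%


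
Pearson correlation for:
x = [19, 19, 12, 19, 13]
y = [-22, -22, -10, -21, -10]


n=5, Σx=82, Σy=-85, Σxy=-1485, Σx²=1396, Σy²=1609
r = (5×(-1485) - 82×(-85))/√((5×1396 - 82²)(5×1609 - (-85)²))
= -455/√(256×820) = -455/√209920 ≈ -455/458.1703 ≈ -0.9931

r ≈ -0.9931


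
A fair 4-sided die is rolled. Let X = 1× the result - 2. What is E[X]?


E[die] = (1+4)/2 = 5/2
E[X] = 1×5/2 - 2 = 1/2

E[X] = 1/2


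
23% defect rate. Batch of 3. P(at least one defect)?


P(all good) = (77/100)^3 = 456533/1000000
P(≥1 defect) = 543467/1000000

P = 543467/1000000 ≈ 54.35%


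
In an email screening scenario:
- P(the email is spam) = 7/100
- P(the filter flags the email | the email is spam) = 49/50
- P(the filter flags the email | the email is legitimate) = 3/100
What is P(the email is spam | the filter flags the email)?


Using Bayes' theorem:
P(A|B) = P(B|A)·P(A) / P(B)

P(the filter flags the email) = 49/50 × 7/100 + 3/100 × 93/100
= 343/5000 + 279/10000 = 193/2000

P(the email is spam|the filter flags the email) = (343/5000) / (193/2000) = 686/965

P(the email is spam|the filter flags the email) = 686/965 ≈ 71.09%


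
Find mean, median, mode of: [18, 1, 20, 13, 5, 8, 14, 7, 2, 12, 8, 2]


Sorted: [1, 2, 2, 5, 7, 8, 8, 12, 13, 14, 18, 20]
Mean = 110/12 = 55/6
Median = 8
Freq: {18: 1, 1: 1, 20: 1, 13: 1, 5: 1, 8: 2, 14: 1, 7: 1, 2: 2, 12: 1}
Mode: [2, 8]

Mean=55/6, Median=8, Mode=[2, 8]


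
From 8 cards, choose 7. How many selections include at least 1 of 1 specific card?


Complement: C(8,7) - C(7,7) = 8 - 1 = 7

7


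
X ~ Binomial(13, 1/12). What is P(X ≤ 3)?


P(X ≤ 3) = Σ P(X=i) for i=0..3
P(X=0) = 34522712143931/106993205379072
P(X=1) = 40799568897373/106993205379072
P(X=2) = 3709051717943/17832200896512
P(X=3) = 3709051717943/53496602689536
Sum = 6562168424053/6687075336192

P(X ≤ 3) = 6562168424053/6687075336192 ≈ 98.13%


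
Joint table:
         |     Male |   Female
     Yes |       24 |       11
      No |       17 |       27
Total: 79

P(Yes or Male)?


P(Yes∨Male) = P(Yes) + P(Male) - P(Yes∧Male)
= (35 + 41 - 24)/79 = 52/79

P = 52/79 ≈ 65.82%


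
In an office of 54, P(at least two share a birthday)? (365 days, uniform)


P(all different) = Π(365-i)/365 for i=0..53
= 0.016123
P(match) = 1 - 0.016123 = 0.983877

P ≈ 0.9839 ≈ 98.39%


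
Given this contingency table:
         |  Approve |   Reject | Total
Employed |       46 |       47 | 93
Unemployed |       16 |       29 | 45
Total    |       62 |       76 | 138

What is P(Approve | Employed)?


P(Approve | Employed) = 46/(46+47) = 46/93

P(Approve|Employed) = 46/93 ≈ 49.46%


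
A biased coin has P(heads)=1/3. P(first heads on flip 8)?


Geometric: P(X=8) = (1-p)^(k-1)×p = (2/3)^7×1/3 = 128/6561

P(X=8) = 128/6561 ≈ 1.95%


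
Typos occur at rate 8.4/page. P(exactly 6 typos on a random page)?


Poisson(λ=8.4): P(X=6) = e^(-λ)×λ^k/k!
= e^(-8.4) × 8.4^6 / 6!
≈ 0.0002248673242 × 351298.031616 / 720 ≈ 0.109716

P(X=6) ≈ 0.109716 ≈ 10.97%


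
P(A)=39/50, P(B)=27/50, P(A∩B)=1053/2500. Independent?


P(A)×P(B) = 1053/2500
P(A∩B) = 1053/2500
Equal ✓ → Independent

Yes, independent


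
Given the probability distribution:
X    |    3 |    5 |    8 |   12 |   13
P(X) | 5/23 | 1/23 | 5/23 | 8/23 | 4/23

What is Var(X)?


E[X] = 208/23
E[X²] = 2218/23
Var(X) = E[X²] - (E[X])² = 2218/23 - 43264/529 = 7750/529

Var(X) = 7750/529 ≈ 14.6503


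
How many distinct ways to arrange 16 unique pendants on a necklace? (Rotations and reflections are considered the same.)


Free circular arrangements: rotations and reflections both identified.
(n-1)!/2 = 15!/2 = 1307674368000/2 = 653837184000

653837184000


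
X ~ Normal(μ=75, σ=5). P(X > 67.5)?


z = (67.5-75)/5 = -1.5
P(X > 67.5) = 1 - P(Z ≤ -1.5) = 1 - 0.0668 = 0.9332

P(X > 67.5) ≈ 0.9332


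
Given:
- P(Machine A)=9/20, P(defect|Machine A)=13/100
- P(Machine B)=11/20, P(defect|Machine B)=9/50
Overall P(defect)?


P(B) = Σ P(B|Aᵢ)×P(Aᵢ)
  13/100×9/20 = 117/2000
  9/50×11/20 = 99/1000
Sum = 63/400

P(defect) = 63/400 ≈ 15.75%


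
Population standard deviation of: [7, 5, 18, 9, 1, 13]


Mean = 53/6
  (7-53/6)²=121/36
  (5-53/6)²=529/36
  (18-53/6)²=3025/36
  (9-53/6)²=1/36
  (1-53/6)²=2209/36
  (13-53/6)²=625/36
Σ(x-μ)² = 1085/6
σ² = (1085/6)/6 = 1085/36

σ = √(1085/36) ≈ 5.4899


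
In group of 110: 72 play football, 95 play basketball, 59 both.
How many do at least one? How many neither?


|A∪B| = 72+95-59 = 108
Neither = 110-108 = 2

At least one: 108; Neither: 2


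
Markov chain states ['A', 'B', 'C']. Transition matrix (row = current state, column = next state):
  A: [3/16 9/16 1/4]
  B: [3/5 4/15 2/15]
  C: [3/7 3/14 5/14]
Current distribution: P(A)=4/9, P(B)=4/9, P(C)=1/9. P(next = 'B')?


P(next=B) = Σᵢ P(now=i)×P(i→B)
= 4/9×9/16 + 4/9×4/15 + 1/9×3/14
= 1/4 + 16/135 + 1/42 = 1483/3780

P = 1483/3780 ≈ 0.3923


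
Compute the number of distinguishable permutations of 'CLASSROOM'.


Letters: 9, freq: {'C': 1, 'L': 1, 'A': 1, 'S': 2, 'R': 1, 'O': 2, 'M': 1}
9!/(1!×1!×1!×2!×1!×2!×1!) = 362880/4 = 90720

90720


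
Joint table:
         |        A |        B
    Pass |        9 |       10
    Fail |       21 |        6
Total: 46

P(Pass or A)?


P(Pass∨A) = P(Pass) + P(A) - P(Pass∧A)
= (19 + 30 - 9)/46 = 40/46 = 20/23

P = 20/23 ≈ 86.96%


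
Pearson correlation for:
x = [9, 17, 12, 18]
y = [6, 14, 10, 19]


n=4, Σx=56, Σy=49, Σxy=754, Σx²=838, Σy²=693
r = (4×754 - 56×49)/√((4×838 - 56²)(4×693 - 49²))
= 272/√(216×371) = 272/√80136 ≈ 272/283.0830 ≈ 0.9608

r ≈ 0.9608


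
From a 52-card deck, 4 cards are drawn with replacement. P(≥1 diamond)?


P(not a diamond) = 39/52 = 3/4
P(none in 4 draws) = (3/4)^4 = 81/256
P(≥1 diamond) = 1 - 81/256 = 175/256

P = 175/256 ≈ 68.36%


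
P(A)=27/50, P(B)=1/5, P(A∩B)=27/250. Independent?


P(A)×P(B) = 27/250
P(A∩B) = 27/250
Equal ✓ → Independent

Yes, independent


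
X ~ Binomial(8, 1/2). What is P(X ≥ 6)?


P(X ≥ 6) = Σ P(X=i) for i=6..8
P(X=6) = 7/64
P(X=7) = 1/32
P(X=8) = 1/256
Sum = 37/256

P(X ≥ 6) = 37/256 ≈ 14.45%


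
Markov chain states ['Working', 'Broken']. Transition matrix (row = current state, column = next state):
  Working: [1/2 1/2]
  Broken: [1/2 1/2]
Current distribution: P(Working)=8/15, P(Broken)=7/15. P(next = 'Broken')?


P(next=Broken) = Σᵢ P(now=i)×P(i→Broken)
= 8/15×1/2 + 7/15×1/2
= 4/15 + 7/30 = 1/2

P = 1/2 ≈ 0.5000


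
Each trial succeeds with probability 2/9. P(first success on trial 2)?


Geometric: P(X=2) = (1-p)^(k-1)×p = (7/9)^1×2/9 = 14/81

P(X=2) = 14/81 ≈ 17.28%


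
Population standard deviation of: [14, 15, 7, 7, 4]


Mean = 47/5
  (14-47/5)²=529/25
  (15-47/5)²=784/25
  (7-47/5)²=144/25
  (7-47/5)²=144/25
  (4-47/5)²=729/25
Σ(x-μ)² = 466/5
σ² = (466/5)/5 = 466/25

σ = √(466/25) ≈ 4.3174


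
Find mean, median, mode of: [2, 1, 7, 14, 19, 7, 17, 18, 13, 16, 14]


Sorted: [1, 2, 7, 7, 13, 14, 14, 16, 17, 18, 19]
Mean = 128/11
Median = 14
Freq: {2: 1, 1: 1, 7: 2, 14: 2, 19: 1, 17: 1, 18: 1, 13: 1, 16: 1}
Mode: [7, 14]

Mean=128/11, Median=14, Mode=[7, 14]


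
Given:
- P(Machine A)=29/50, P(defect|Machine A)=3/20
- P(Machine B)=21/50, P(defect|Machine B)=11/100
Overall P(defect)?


P(B) = Σ P(B|Aᵢ)×P(Aᵢ)
  3/20×29/50 = 87/1000
  11/100×21/50 = 231/5000
Sum = 333/2500

P(defect) = 333/2500 ≈ 13.32%


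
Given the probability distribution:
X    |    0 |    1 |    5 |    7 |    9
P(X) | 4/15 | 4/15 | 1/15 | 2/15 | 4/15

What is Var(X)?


E[X] = 59/15
E[X²] = 451/15
Var(X) = E[X²] - (E[X])² = 451/15 - 3481/225 = 3284/225

Var(X) = 3284/225 ≈ 14.5956


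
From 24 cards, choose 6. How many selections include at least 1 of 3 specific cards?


Complement: C(24,6) - C(21,6) = 134596 - 54264 = 80332

80332


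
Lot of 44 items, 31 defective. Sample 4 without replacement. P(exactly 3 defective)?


Hypergeometric: C(31,3)×C(13,1)/C(44,4)
= 4495×13/135751 = 58435/135751

P(X=3) = 58435/135751 ≈ 43.05%


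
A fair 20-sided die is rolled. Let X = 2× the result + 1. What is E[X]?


E[die] = (1+20)/2 = 21/2
E[X] = 2×21/2 + 1 = 22

E[X] = 22


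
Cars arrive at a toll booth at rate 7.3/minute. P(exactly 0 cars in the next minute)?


Poisson(λ=7.3): P(X=0) = e^(-λ)×λ^k/k!
= e^(-7.3) × 7.3^0 / 0!
≈ 0.0006755387752 × 1 / 1 ≈ 0.000676

P(X=0) ≈ 0.000676 ≈ 0.07%


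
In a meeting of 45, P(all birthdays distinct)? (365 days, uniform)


P(all different) = Π(365-i)/365 for i=0..44
= (365/365)×(364/365)×...×(321/365)
= 0.059024

P ≈ 0.0590 ≈ 5.90%


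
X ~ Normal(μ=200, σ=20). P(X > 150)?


z = (150-200)/20 = -2.5
P(X > 150) = 1 - P(Z ≤ -2.5) = 1 - 0.0062 = 0.9938

P(X > 150) ≈ 0.9938


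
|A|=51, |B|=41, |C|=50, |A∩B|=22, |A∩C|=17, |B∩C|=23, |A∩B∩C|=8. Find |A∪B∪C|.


|A∪B∪C| = 51+41+50-22-17-23+8 = 88

|A∪B∪C| = 88


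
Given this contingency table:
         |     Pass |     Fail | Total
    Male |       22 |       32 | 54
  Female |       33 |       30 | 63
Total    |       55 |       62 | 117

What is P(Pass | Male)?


P(Pass | Male) = 22/(22+32) = 22/54 = 11/27

P(Pass|Male) = 11/27 ≈ 40.74%


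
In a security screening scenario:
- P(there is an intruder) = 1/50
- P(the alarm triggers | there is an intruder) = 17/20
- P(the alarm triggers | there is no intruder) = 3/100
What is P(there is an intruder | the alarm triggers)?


Using Bayes' theorem:
P(A|B) = P(B|A)·P(A) / P(B)

P(the alarm triggers) = 17/20 × 1/50 + 3/100 × 49/50
= 17/1000 + 147/5000 = 29/625

P(there is an intruder|the alarm triggers) = (17/1000) / (29/625) = 85/232

P(there is an intruder|the alarm triggers) = 85/232 ≈ 36.64%


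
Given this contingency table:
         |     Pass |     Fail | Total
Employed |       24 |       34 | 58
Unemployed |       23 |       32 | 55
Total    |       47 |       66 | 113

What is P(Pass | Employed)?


P(Pass | Employed) = 24/(24+34) = 24/58 = 12/29

P(Pass|Employed) = 12/29 ≈ 41.38%


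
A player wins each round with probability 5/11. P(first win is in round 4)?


Geometric: P(X=4) = (1-p)^(k-1)×p = (6/11)^3×5/11 = 1080/14641

P(X=4) = 1080/14641 ≈ 7.38%


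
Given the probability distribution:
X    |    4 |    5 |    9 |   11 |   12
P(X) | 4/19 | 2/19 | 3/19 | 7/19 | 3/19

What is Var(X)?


E[X] = 166/19
E[X²] = 1636/19
Var(X) = E[X²] - (E[X])² = 1636/19 - 27556/361 = 3528/361

Var(X) = 3528/361 ≈ 9.7729


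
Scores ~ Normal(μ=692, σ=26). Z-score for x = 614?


z = (x - μ)/σ = (614 - 692)/26 = -3.0

z = -3.0


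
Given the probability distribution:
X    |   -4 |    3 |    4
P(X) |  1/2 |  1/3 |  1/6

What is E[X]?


E[X] = Σ x·P(X=x)
= (-4)×(1/2) + (3)×(1/3) + (4)×(1/6)
= -1/3

E[X] = -1/3


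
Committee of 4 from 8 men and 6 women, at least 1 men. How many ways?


Count by #men:
  1M,3W: C(8,1)×C(6,3)=160
  2M,2W: C(8,2)×C(6,2)=420
  3M,1W: C(8,3)×C(6,1)=336
  4M,0W: C(8,4)×C(6,0)=70
Total = 986

986


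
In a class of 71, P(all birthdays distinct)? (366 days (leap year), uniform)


P(all different) = Π(366-i)/366 for i=0..70
= (366/366)×(365/366)×...×(296/366)
= 0.000694

P ≈ 0.0007 ≈ 0.07%


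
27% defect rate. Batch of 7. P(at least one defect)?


P(all good) = (73/100)^7 = 11047398519097/100000000000000
P(≥1 defect) = 88952601480903/100000000000000

P = 88952601480903/100000000000000 ≈ 88.95%


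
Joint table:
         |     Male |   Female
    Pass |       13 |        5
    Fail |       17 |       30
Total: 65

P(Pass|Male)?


P(Pass|Male) = 13/(13+17) = 13/30

P = 13/30 ≈ 43.33%


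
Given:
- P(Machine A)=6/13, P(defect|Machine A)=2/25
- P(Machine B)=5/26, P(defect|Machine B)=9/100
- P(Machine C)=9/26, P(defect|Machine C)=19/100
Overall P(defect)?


P(B) = Σ P(B|Aᵢ)×P(Aᵢ)
  2/25×6/13 = 12/325
  9/100×5/26 = 9/520
  19/100×9/26 = 171/2600
Sum = 3/25

P(defect) = 3/25 ≈ 12.00%


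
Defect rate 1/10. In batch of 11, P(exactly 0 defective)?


Binomial: P(X=0) = C(11,0)×p^0×(1-p)^11
= 1 × 1 × 31381059609/100000000000 = 31381059609/100000000000

P(X=0) = 31381059609/100000000000 ≈ 31.38%


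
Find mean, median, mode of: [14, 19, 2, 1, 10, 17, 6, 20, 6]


Sorted: [1, 2, 6, 6, 10, 14, 17, 19, 20]
Mean = 95/9
Median = 10
Freq: {14: 1, 19: 1, 2: 1, 1: 1, 10: 1, 17: 1, 6: 2, 20: 1}
Mode: [6]

Mean=95/9, Median=10, Mode=6


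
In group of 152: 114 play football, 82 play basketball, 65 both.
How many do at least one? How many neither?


|A∪B| = 114+82-65 = 131
Neither = 152-131 = 21

At least one: 131; Neither: 21


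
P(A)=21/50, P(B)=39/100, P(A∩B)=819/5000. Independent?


P(A)×P(B) = 819/5000
P(A∩B) = 819/5000
Equal ✓ → Independent

Yes, independent


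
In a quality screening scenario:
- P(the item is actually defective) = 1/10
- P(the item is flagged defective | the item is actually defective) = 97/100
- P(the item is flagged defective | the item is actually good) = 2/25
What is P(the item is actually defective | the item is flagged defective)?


Using Bayes' theorem:
P(A|B) = P(B|A)·P(A) / P(B)

P(the item is flagged defective) = 97/100 × 1/10 + 2/25 × 9/10
= 97/1000 + 9/125 = 169/1000

P(the item is actually defective|the item is flagged defective) = (97/1000) / (169/1000) = 97/169

P(the item is actually defective|the item is flagged defective) = 97/169 ≈ 57.40%


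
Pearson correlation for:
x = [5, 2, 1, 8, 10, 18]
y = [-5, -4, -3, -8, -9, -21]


n=6, Σx=44, Σy=-50, Σxy=-568, Σx²=518, Σy²=636
r = (6×(-568) - 44×(-50))/√((6×518 - 44²)(6×636 - (-50)²))
= -1208/√(1172×1316) = -1208/√1542352 ≈ -1208/1241.9147 ≈ -0.9727

r ≈ -0.9727


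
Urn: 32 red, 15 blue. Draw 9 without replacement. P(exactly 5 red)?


Hypergeometric: C(32,5)×C(15,4)/C(47,9)
= 201376×1365/1362649145 = 4228896/20963833

P(X=5) = 4228896/20963833 ≈ 20.17%


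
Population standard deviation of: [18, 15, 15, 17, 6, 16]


Mean = 87/6 = 29/2
  (18-29/2)²=49/4
  (15-29/2)²=1/4
  (15-29/2)²=1/4
  (17-29/2)²=25/4
  (6-29/2)²=289/4
  (16-29/2)²=9/4
Σ(x-μ)² = 187/2
σ² = (187/2)/6 = 187/12

σ = √(187/12) ≈ 3.9476


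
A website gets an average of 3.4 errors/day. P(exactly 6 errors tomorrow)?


Poisson(λ=3.4): P(X=6) = e^(-λ)×λ^k/k!
= e^(-3.4) × 3.4^6 / 6!
≈ 0.03337326996 × 1544.804416 / 720 ≈ 0.071604

P(X=6) ≈ 0.071604 ≈ 7.16%


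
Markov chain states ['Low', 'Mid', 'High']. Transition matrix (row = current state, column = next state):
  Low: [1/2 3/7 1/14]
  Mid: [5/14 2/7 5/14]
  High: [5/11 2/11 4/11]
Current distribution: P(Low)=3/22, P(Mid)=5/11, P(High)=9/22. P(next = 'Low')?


P(next=Low) = Σᵢ P(now=i)×P(i→Low)
= 3/22×1/2 + 5/11×5/14 + 9/22×5/11
= 3/44 + 25/154 + 45/242 = 1411/3388

P = 1411/3388 ≈ 0.4165


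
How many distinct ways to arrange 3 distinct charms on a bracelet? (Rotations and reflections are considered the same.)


Free circular arrangements: rotations and reflections both identified.
(n-1)!/2 = 2!/2 = 2/2 = 1

1


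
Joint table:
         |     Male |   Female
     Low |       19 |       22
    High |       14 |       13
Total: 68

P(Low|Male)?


P(Low|Male) = 19/(19+14) = 19/33

P = 19/33 ≈ 57.58%


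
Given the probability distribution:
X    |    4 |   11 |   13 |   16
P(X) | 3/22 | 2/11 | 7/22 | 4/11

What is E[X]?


E[X] = Σ x·P(X=x)
= (4)×(3/22) + (11)×(2/11) + (13)×(7/22) + (16)×(4/11)
= 25/2

E[X] = 25/2


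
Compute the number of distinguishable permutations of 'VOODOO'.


Letters: 6, freq: {'V': 1, 'O': 4, 'D': 1}
6!/(1!×4!×1!) = 720/24 = 30

30


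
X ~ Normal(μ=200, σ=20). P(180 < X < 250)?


z₁=(180-200)/20=-1.0, z₂=(250-200)/20=2.5
P = Φ(2.5) - Φ(-1.0) = 0.993790 - 0.158655 = 0.835135 ≈ 0.8351

P(180 < X < 250) ≈ 0.8351


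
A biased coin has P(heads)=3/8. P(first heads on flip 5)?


Geometric: P(X=5) = (1-p)^(k-1)×p = (5/8)^4×3/8 = 1875/32768

P(X=5) = 1875/32768 ≈ 5.72%


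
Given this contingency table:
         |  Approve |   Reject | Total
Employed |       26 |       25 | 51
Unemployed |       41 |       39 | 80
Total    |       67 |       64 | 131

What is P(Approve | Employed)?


P(Approve | Employed) = 26/(26+25) = 26/51

P(Approve|Employed) = 26/51 ≈ 50.98%


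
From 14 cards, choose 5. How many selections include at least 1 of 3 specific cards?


Complement: C(14,5) - C(11,5) = 2002 - 462 = 1540

1540


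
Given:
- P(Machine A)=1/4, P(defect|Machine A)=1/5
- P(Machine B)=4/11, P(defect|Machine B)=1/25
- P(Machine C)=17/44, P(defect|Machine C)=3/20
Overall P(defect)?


P(B) = Σ P(B|Aᵢ)×P(Aᵢ)
  1/5×1/4 = 1/20
  1/25×4/11 = 4/275
  3/20×17/44 = 51/880
Sum = 49/400

P(defect) = 49/400 ≈ 12.25%


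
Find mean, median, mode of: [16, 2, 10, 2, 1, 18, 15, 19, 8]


Sorted: [1, 2, 2, 8, 10, 15, 16, 18, 19]
Mean = 91/9
Median = 10
Freq: {16: 1, 2: 2, 10: 1, 1: 1, 18: 1, 15: 1, 19: 1, 8: 1}
Mode: [2]

Mean=91/9, Median=10, Mode=2


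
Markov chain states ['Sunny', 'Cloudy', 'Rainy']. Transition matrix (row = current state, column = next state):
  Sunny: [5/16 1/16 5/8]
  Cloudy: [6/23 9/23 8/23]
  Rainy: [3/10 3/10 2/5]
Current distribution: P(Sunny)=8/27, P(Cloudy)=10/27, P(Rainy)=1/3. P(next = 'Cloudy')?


P(next=Cloudy) = Σᵢ P(now=i)×P(i→Cloudy)
= 8/27×1/16 + 10/27×9/23 + 1/3×3/10
= 1/54 + 10/69 + 1/10 = 818/3105

P = 818/3105 ≈ 0.2634


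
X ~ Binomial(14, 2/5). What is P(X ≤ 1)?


P(X ≤ 1) = Σ P(X=i) for i=0..1
P(X=0) = 4782969/6103515625
P(X=1) = 44641044/6103515625
Sum = 49424013/6103515625

P(X ≤ 1) = 49424013/6103515625 ≈ 0.81%


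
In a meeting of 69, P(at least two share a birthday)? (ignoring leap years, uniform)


P(all different) = Π(365-i)/365 for i=0..68
= 0.001036
P(match) = 1 - 0.001036 = 0.998964

P ≈ 0.9990 ≈ 99.90%


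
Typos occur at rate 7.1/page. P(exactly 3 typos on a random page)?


Poisson(λ=7.1): P(X=3) = e^(-λ)×λ^k/k!
= e^(-7.1) × 7.1^3 / 3!
≈ 0.0008251049233 × 357.911 / 6 ≈ 0.049219

P(X=3) ≈ 0.049219 ≈ 4.92%


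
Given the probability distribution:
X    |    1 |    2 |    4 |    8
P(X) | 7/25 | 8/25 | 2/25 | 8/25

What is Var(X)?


E[X] = 19/5
E[X²] = 583/25
Var(X) = E[X²] - (E[X])² = 583/25 - 361/25 = 222/25

Var(X) = 222/25 ≈ 8.8800


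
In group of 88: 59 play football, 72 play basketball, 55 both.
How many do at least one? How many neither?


|A∪B| = 59+72-55 = 76
Neither = 88-76 = 12

At least one: 76; Neither: 12


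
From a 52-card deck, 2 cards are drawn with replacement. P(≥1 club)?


P(not a club) = 39/52 = 3/4
P(none in 2 draws) = (3/4)^2 = 9/16
P(≥1 club) = 1 - 9/16 = 7/16

P = 7/16 ≈ 43.75%


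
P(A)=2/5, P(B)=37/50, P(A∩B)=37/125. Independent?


P(A)×P(B) = 37/125
P(A∩B) = 37/125
Equal ✓ → Independent

Yes, independent


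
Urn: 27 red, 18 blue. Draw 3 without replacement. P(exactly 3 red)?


Hypergeometric: C(27,3)×C(18,0)/C(45,3)
= 2925×1/14190 = 195/946

P(X=3) = 195/946 ≈ 20.61%


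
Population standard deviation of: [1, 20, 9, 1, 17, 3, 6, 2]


Mean = 59/8
  (1-59/8)²=2601/64
  (20-59/8)²=10201/64
  (9-59/8)²=169/64
  (1-59/8)²=2601/64
  (17-59/8)²=5929/64
  (3-59/8)²=1225/64
  (6-59/8)²=121/64
  (2-59/8)²=1849/64
Σ(x-μ)² = 3087/8
σ² = (3087/8)/8 = 3087/64

σ = √(3087/64) ≈ 6.9451


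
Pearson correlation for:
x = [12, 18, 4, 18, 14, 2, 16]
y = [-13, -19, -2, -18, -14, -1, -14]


n=7, Σx=84, Σy=-81, Σxy=-1252, Σx²=1264, Σy²=1251
r = (7×(-1252) - 84×(-81))/√((7×1264 - 84²)(7×1251 - (-81)²))
= -1960/√(1792×2196) = -1960/√3935232 ≈ -1960/1983.7419 ≈ -0.9880

r ≈ -0.9880


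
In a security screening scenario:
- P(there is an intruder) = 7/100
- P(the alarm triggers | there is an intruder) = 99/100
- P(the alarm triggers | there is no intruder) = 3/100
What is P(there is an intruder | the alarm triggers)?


Using Bayes' theorem:
P(A|B) = P(B|A)·P(A) / P(B)

P(the alarm triggers) = 99/100 × 7/100 + 3/100 × 93/100
= 693/10000 + 279/10000 = 243/2500

P(there is an intruder|the alarm triggers) = (693/10000) / (243/2500) = 77/108

P(there is an intruder|the alarm triggers) = 77/108 ≈ 71.30%


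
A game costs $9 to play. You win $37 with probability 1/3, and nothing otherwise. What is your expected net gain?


E[gain] = (37-9)×1/3 + (-9)×2/3
= 28/3 - 6 = 10/3

Expected net gain = $10/3 ≈ $3.33


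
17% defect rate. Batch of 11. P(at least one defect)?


P(all good) = (83/100)^11 = 1287831418538085836267/10000000000000000000000
P(≥1 defect) = 8712168581461914163733/10000000000000000000000

P = 8712168581461914163733/10000000000000000000000 ≈ 87.12%


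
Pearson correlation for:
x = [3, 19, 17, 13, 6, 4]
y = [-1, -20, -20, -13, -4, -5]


n=6, Σx=62, Σy=-63, Σxy=-936, Σx²=880, Σy²=1011
r = (6×(-936) - 62×(-63))/√((6×880 - 62²)(6×1011 - (-63)²))
= -1710/√(1436×2097) = -1710/√3011292 ≈ -1710/1735.3075 ≈ -0.9854

r ≈ -0.9854


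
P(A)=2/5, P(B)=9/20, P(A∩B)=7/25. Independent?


P(A)×P(B) = 9/50
P(A∩B) = 7/25
Not equal → NOT independent

No, not independent


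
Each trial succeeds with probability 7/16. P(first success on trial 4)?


Geometric: P(X=4) = (1-p)^(k-1)×p = (9/16)^3×7/16 = 5103/65536

P(X=4) = 5103/65536 ≈ 7.79%


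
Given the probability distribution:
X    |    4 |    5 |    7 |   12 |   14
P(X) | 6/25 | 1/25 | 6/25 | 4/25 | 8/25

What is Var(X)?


E[X] = 231/25
E[X²] = 2559/25
Var(X) = E[X²] - (E[X])² = 2559/25 - 53361/625 = 10614/625

Var(X) = 10614/625 ≈ 16.9824


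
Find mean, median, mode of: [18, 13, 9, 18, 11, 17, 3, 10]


Sorted: [3, 9, 10, 11, 13, 17, 18, 18]
Mean = 99/8
Median = 12
Freq: {18: 2, 13: 1, 9: 1, 11: 1, 17: 1, 3: 1, 10: 1}
Mode: [18]

Mean=99/8, Median=12, Mode=18


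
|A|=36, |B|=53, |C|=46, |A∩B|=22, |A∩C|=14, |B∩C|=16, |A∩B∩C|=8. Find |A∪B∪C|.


|A∪B∪C| = 36+53+46-22-14-16+8 = 91

|A∪B∪C| = 91


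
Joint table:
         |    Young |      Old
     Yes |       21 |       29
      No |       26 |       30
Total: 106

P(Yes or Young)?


P(Yes∨Young) = P(Yes) + P(Young) - P(Yes∧Young)
= (50 + 47 - 21)/106 = 76/106 = 38/53

P = 38/53 ≈ 71.70%


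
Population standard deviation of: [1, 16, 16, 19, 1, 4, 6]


Mean = 63/7 = 9
  (1-9)²=64
  (16-9)²=49
  (16-9)²=49
  (19-9)²=100
  (1-9)²=64
  (4-9)²=25
  (6-9)²=9
Σ(x-μ)² = 360
σ² = 360/7

σ = √(360/7) ≈ 7.1714


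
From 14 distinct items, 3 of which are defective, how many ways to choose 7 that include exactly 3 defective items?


Choose 3 of the 3 defective items and 4 of the other 11 items:
C(3,3)×C(11,4) = 1×330 = 330

330


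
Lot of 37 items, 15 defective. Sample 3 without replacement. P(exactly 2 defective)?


Hypergeometric: C(15,2)×C(22,1)/C(37,3)
= 105×22/7770 = 11/37

P(X=2) = 11/37 ≈ 29.73%


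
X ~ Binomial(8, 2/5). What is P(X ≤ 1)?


P(X ≤ 1) = Σ P(X=i) for i=0..1
P(X=0) = 6561/390625
P(X=1) = 34992/390625
Sum = 41553/390625

P(X ≤ 1) = 41553/390625 ≈ 10.64%


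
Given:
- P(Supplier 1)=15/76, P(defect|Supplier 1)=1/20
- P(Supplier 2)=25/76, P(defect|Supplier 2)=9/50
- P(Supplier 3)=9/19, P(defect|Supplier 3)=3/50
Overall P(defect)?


P(B) = Σ P(B|Aᵢ)×P(Aᵢ)
  1/20×15/76 = 3/304
  9/50×25/76 = 9/152
  3/50×9/19 = 27/950
Sum = 39/400

P(defect) = 39/400 ≈ 9.75%


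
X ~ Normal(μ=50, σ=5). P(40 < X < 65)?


z₁=(40-50)/5=-2.0, z₂=(65-50)/5=3.0
P = Φ(3.0) - Φ(-2.0) = 0.998650 - 0.022750 = 0.975900 ≈ 0.9759

P(40 < X < 65) ≈ 0.9759


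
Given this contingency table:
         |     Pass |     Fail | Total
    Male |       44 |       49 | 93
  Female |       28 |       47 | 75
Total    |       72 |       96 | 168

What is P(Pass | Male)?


P(Pass | Male) = 44/(44+49) = 44/93

P(Pass|Male) = 44/93 ≈ 47.31%


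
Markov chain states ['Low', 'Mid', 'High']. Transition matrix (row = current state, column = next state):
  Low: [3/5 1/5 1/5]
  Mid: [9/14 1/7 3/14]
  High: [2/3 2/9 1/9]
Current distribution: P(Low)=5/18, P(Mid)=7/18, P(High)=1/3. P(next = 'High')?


P(next=High) = Σᵢ P(now=i)×P(i→High)
= 5/18×1/5 + 7/18×3/14 + 1/3×1/9
= 1/18 + 1/12 + 1/27 = 19/108

P = 19/108 ≈ 0.1759


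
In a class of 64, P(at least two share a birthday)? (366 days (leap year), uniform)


P(all different) = Π(366-i)/366 for i=0..63
= 0.002858
P(match) = 1 - 0.002858 = 0.997142

P ≈ 0.9971 ≈ 99.71%


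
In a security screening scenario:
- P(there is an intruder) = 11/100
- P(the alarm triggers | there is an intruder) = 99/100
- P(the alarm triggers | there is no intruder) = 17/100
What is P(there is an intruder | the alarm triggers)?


Using Bayes' theorem:
P(A|B) = P(B|A)·P(A) / P(B)

P(the alarm triggers) = 99/100 × 11/100 + 17/100 × 89/100
= 1089/10000 + 1513/10000 = 1301/5000

P(there is an intruder|the alarm triggers) = (1089/10000) / (1301/5000) = 1089/2602

P(there is an intruder|the alarm triggers) = 1089/2602 ≈ 41.85%


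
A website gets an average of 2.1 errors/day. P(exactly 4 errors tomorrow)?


Poisson(λ=2.1): P(X=4) = e^(-λ)×λ^k/k!
= e^(-2.1) × 2.1^4 / 4!
≈ 0.1224564283 × 19.4481 / 24 ≈ 0.099231

P(X=4) ≈ 0.099231 ≈ 9.92%


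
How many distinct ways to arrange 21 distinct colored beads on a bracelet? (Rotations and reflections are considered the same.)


Free circular arrangements: rotations and reflections both identified.
(n-1)!/2 = 20!/2 = 2432902008176640000/2 = 1216451004088320000

1216451004088320000


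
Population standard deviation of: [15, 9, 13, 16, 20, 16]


Mean = 89/6
  (15-89/6)²=1/36
  (9-89/6)²=1225/36
  (13-89/6)²=121/36
  (16-89/6)²=49/36
  (20-89/6)²=961/36
  (16-89/6)²=49/36
Σ(x-μ)² = 401/6
σ² = (401/6)/6 = 401/36

σ = √(401/36) ≈ 3.3375


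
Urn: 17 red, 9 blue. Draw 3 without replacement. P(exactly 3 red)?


Hypergeometric: C(17,3)×C(9,0)/C(26,3)
= 680×1/2600 = 17/65

P(X=3) = 17/65 ≈ 26.15%


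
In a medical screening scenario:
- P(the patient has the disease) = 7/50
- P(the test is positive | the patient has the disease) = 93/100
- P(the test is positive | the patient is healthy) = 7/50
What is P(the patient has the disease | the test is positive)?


Using Bayes' theorem:
P(A|B) = P(B|A)·P(A) / P(B)

P(the test is positive) = 93/100 × 7/50 + 7/50 × 43/50
= 651/5000 + 301/2500 = 1253/5000

P(the patient has the disease|the test is positive) = (651/5000) / (1253/5000) = 93/179

P(the patient has the disease|the test is positive) = 93/179 ≈ 51.96%


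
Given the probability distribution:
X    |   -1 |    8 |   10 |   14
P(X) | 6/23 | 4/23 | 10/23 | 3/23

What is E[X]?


E[X] = Σ x·P(X=x)
= (-1)×(6/23) + (8)×(4/23) + (10)×(10/23) + (14)×(3/23)
= 168/23

E[X] = 168/23


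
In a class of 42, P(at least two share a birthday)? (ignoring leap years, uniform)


P(all different) = Π(365-i)/365 for i=0..41
= 0.085970
P(match) = 1 - 0.085970 = 0.914030

P ≈ 0.9140 ≈ 91.40%


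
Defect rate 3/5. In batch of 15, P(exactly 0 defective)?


Binomial: P(X=0) = C(15,0)×p^0×(1-p)^15
= 1 × 1 × 32768/30517578125 = 32768/30517578125

P(X=0) = 32768/30517578125 ≈ 0.00%


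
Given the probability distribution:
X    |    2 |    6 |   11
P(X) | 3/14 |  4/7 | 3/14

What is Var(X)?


E[X] = 87/14
E[X²] = 663/14
Var(X) = E[X²] - (E[X])² = 663/14 - 7569/196 = 1713/196

Var(X) = 1713/196 ≈ 8.7398


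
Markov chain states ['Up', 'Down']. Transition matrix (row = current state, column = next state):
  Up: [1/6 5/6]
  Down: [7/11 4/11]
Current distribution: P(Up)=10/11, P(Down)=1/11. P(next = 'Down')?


P(next=Down) = Σᵢ P(now=i)×P(i→Down)
= 10/11×5/6 + 1/11×4/11
= 25/33 + 4/121 = 287/363

P = 287/363 ≈ 0.7906


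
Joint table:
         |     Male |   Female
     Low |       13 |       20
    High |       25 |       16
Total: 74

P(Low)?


P(Low) = (13+20)/74 = 33/74

P(Low) = 33/74 ≈ 44.59%


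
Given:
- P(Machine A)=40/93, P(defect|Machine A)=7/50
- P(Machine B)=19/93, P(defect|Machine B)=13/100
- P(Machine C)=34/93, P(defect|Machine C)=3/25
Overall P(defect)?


P(B) = Σ P(B|Aᵢ)×P(Aᵢ)
  7/50×40/93 = 28/465
  13/100×19/93 = 247/9300
  3/25×34/93 = 34/775
Sum = 81/620

P(defect) = 81/620 ≈ 13.06%


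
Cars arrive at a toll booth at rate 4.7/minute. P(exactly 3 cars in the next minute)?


Poisson(λ=4.7): P(X=3) = e^(-λ)×λ^k/k!
= e^(-4.7) × 4.7^3 / 3!
≈ 0.009095277102 × 103.823 / 6 ≈ 0.157383

P(X=3) ≈ 0.157383 ≈ 15.74%


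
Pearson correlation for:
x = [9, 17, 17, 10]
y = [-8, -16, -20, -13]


n=4, Σx=53, Σy=-57, Σxy=-814, Σx²=759, Σy²=889
r = (4×(-814) - 53×(-57))/√((4×759 - 53²)(4×889 - (-57)²))
= -235/√(227×307) = -235/√69689 ≈ -235/263.9867 ≈ -0.8902

r ≈ -0.8902


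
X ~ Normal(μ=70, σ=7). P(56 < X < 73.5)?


z₁=(56-70)/7=-2.0, z₂=(73.5-70)/7=0.5
P = Φ(0.5) - Φ(-2.0) = 0.691462 - 0.022750 = 0.668712 ≈ 0.6687

P(56 < X < 73.5) ≈ 0.6687


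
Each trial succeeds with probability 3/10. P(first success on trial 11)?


Geometric: P(X=11) = (1-p)^(k-1)×p = (7/10)^10×3/10 = 847425747/100000000000

P(X=11) = 847425747/100000000000 ≈ 0.85%


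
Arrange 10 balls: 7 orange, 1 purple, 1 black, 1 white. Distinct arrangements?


10!/(7!×1!×1!×1!) = 720

720


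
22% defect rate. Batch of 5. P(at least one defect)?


P(all good) = (39/50)^5 = 90224199/312500000
P(≥1 defect) = 222275801/312500000

P = 222275801/312500000 ≈ 71.13%


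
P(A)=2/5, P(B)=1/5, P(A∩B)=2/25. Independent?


P(A)×P(B) = 2/25
P(A∩B) = 2/25
Equal ✓ → Independent

Yes, independent


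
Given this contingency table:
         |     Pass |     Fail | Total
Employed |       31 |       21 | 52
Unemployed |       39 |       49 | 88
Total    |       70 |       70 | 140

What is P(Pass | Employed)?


P(Pass | Employed) = 31/(31+21) = 31/52

P(Pass|Employed) = 31/52 ≈ 59.62%


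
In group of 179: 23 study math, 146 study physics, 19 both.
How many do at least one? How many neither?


|A∪B| = 23+146-19 = 150
Neither = 179-150 = 29

At least one: 150; Neither: 29


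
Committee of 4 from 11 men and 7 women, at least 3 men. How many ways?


Count by #men:
  3M,1W: C(11,3)×C(7,1)=1155
  4M,0W: C(11,4)×C(7,0)=330
Total = 1485

1485


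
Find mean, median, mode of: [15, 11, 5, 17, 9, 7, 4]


Sorted: [4, 5, 7, 9, 11, 15, 17]
Mean = 68/7
Median = 9
Freq: {15: 1, 11: 1, 5: 1, 17: 1, 9: 1, 7: 1, 4: 1}
Mode: No mode

Mean=68/7, Median=9, Mode=No mode


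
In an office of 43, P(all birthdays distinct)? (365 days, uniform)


P(all different) = Π(365-i)/365 for i=0..42
= (365/365)×(364/365)×...×(323/365)
= 0.076077

P ≈ 0.0761 ≈ 7.61%


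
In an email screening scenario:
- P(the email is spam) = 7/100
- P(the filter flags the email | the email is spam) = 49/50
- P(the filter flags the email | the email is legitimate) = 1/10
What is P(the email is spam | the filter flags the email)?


Using Bayes' theorem:
P(A|B) = P(B|A)·P(A) / P(B)

P(the filter flags the email) = 49/50 × 7/100 + 1/10 × 93/100
= 343/5000 + 93/1000 = 101/625

P(the email is spam|the filter flags the email) = (343/5000) / (101/625) = 343/808

P(the email is spam|the filter flags the email) = 343/808 ≈ 42.45%


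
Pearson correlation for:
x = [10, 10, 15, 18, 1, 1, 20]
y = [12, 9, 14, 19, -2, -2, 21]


n=7, Σx=75, Σy=71, Σxy=1178, Σx²=1151, Σy²=1231
r = (7×1178 - 75×71)/√((7×1151 - 75²)(7×1231 - 71²))
= 2921/√(2432×3576) = 2921/√8696832 ≈ 2921/2949.0392 ≈ 0.9905

r ≈ 0.9905


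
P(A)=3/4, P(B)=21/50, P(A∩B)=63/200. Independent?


P(A)×P(B) = 63/200
P(A∩B) = 63/200
Equal ✓ → Independent

Yes, independent


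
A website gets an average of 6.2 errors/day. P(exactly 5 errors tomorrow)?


Poisson(λ=6.2): P(X=5) = e^(-λ)×λ^k/k!
= e^(-6.2) × 6.2^5 / 5!
≈ 0.002029430636 × 9161.32832 / 120 ≈ 0.154936

P(X=5) ≈ 0.154936 ≈ 15.49%


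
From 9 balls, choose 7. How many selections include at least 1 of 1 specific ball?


Complement: C(9,7) - C(8,7) = 36 - 8 = 28

28


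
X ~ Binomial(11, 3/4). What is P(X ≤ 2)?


P(X ≤ 2) = Σ P(X=i) for i=0..2
P(X=0) = 1/4194304
P(X=1) = 33/4194304
P(X=2) = 495/4194304
Sum = 529/4194304

P(X ≤ 2) = 529/4194304 ≈ 0.01%


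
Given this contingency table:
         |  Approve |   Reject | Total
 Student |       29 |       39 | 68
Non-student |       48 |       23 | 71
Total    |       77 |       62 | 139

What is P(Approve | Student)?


P(Approve | Student) = 29/(29+39) = 29/68

P(Approve|Student) = 29/68 ≈ 42.65%


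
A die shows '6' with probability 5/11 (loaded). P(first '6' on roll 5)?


Geometric: P(X=5) = (1-p)^(k-1)×p = (6/11)^4×5/11 = 6480/161051

P(X=5) = 6480/161051 ≈ 4.02%


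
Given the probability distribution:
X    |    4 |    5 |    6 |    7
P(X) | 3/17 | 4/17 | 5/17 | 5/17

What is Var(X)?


E[X] = 97/17
E[X²] = 573/17
Var(X) = E[X²] - (E[X])² = 573/17 - 9409/289 = 332/289

Var(X) = 332/289 ≈ 1.1488


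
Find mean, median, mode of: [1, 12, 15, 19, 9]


Sorted: [1, 9, 12, 15, 19]
Mean = 56/5
Median = 12
Freq: {1: 1, 12: 1, 15: 1, 19: 1, 9: 1}
Mode: No mode

Mean=56/5, Median=12, Mode=No mode


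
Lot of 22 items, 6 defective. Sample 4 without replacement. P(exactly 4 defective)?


Hypergeometric: C(6,4)×C(16,0)/C(22,4)
= 15×1/7315 = 3/1463

P(X=4) = 3/1463 ≈ 0.21%


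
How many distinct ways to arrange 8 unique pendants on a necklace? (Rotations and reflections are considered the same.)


Free circular arrangements: rotations and reflections both identified.
(n-1)!/2 = 7!/2 = 5040/2 = 2520

2520


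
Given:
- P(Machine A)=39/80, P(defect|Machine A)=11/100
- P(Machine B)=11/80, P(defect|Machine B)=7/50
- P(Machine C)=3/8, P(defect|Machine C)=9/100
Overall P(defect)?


P(B) = Σ P(B|Aᵢ)×P(Aᵢ)
  11/100×39/80 = 429/8000
  7/50×11/80 = 77/4000
  9/100×3/8 = 27/800
Sum = 853/8000

P(defect) = 853/8000 ≈ 10.66%


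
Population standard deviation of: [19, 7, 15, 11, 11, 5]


Mean = 68/6 = 34/3
  (19-34/3)²=529/9
  (7-34/3)²=169/9
  (15-34/3)²=121/9
  (11-34/3)²=1/9
  (11-34/3)²=1/9
  (5-34/3)²=361/9
Σ(x-μ)² = 394/3
σ² = (394/3)/6 = 197/9

σ = √(197/9) ≈ 4.6786


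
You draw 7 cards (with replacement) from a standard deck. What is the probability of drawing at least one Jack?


P(not a Jack) = 48/52 = 12/13
P(none in 7 draws) = (12/13)^7 = 35831808/62748517
P(≥1 Jack) = 1 - 35831808/62748517 = 26916709/62748517

P = 26916709/62748517 ≈ 42.90%


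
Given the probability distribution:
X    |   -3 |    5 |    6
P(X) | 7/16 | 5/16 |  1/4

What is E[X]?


E[X] = Σ x·P(X=x)
= (-3)×(7/16) + (5)×(5/16) + (6)×(1/4)
= 7/4

E[X] = 7/4


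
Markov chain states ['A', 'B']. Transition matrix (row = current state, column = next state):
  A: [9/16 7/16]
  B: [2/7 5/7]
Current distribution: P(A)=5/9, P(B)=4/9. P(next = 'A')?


P(next=A) = Σᵢ P(now=i)×P(i→A)
= 5/9×9/16 + 4/9×2/7
= 5/16 + 8/63 = 443/1008

P = 443/1008 ≈ 0.4395


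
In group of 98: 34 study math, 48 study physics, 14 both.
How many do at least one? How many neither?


|A∪B| = 34+48-14 = 68
Neither = 98-68 = 30

At least one: 68; Neither: 30


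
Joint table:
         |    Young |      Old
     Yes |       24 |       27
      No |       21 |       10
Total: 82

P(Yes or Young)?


P(Yes∨Young) = P(Yes) + P(Young) - P(Yes∧Young)
= (51 + 45 - 24)/82 = 72/82 = 36/41

P = 36/41 ≈ 87.80%


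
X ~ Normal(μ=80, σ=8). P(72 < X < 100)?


z₁=(72-80)/8=-1.0, z₂=(100-80)/8=2.5
P = Φ(2.5) - Φ(-1.0) = 0.993790 - 0.158655 = 0.835135 ≈ 0.8351

P(72 < X < 100) ≈ 0.8351


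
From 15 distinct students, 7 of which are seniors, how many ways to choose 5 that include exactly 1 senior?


Choose 1 of the 7 seniors and 4 of the other 8 students:
C(7,1)×C(8,4) = 7×70 = 490

490


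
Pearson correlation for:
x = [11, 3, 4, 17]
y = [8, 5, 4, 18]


n=4, Σx=35, Σy=35, Σxy=425, Σx²=435, Σy²=429
r = (4×425 - 35×35)/√((4×435 - 35²)(4×429 - 35²))
= 475/√(515×491) = 475/√252865 ≈ 475/502.8568 ≈ 0.9446

r ≈ 0.9446


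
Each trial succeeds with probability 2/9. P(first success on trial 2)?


Geometric: P(X=2) = (1-p)^(k-1)×p = (7/9)^1×2/9 = 14/81

P(X=2) = 14/81 ≈ 17.28%


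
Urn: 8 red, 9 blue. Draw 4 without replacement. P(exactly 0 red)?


Hypergeometric: C(8,0)×C(9,4)/C(17,4)
= 1×126/2380 = 9/170

P(X=0) = 9/170 ≈ 5.29%


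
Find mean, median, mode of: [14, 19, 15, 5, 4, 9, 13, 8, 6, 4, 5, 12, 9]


Sorted: [4, 4, 5, 5, 6, 8, 9, 9, 12, 13, 14, 15, 19]
Mean = 123/13
Median = 9
Freq: {14: 1, 19: 1, 15: 1, 5: 2, 4: 2, 9: 2, 13: 1, 8: 1, 6: 1, 12: 1}
Mode: [4, 5, 9]

Mean=123/13, Median=9, Mode=[4, 5, 9]
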